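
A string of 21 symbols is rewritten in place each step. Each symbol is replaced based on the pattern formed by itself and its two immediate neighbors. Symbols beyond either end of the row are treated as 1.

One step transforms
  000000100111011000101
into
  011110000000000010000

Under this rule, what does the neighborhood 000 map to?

At position 1 the neighborhood is 000; the next row has 1 there.

1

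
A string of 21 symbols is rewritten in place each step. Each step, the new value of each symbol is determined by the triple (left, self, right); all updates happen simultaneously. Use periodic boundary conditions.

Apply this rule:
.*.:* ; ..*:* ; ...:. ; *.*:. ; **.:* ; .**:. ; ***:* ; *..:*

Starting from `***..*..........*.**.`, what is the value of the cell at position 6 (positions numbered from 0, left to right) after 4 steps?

*

step 1: .******........**..*.
step 2: *.******......*.*****
step 3: *..******....**..****
step 4: ***.******..*.***.***
position 6 holds *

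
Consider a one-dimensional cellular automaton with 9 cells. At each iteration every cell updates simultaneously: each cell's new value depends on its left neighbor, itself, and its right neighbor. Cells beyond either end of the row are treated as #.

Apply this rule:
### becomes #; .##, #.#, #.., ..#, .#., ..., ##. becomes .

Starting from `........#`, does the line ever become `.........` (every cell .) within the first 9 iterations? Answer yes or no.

yes

iteration 1: .........
all cells are . at iteration 1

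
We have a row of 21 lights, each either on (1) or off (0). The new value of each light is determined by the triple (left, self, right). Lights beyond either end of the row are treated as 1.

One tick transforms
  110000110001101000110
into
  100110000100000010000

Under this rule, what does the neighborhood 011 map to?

At position 6 the neighborhood is 011; the next row has 0 there.

0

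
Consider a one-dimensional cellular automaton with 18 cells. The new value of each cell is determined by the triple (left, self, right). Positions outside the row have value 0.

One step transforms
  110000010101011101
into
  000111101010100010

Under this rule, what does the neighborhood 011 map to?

0

At position 0 the neighborhood is 011; the next row has 0 there.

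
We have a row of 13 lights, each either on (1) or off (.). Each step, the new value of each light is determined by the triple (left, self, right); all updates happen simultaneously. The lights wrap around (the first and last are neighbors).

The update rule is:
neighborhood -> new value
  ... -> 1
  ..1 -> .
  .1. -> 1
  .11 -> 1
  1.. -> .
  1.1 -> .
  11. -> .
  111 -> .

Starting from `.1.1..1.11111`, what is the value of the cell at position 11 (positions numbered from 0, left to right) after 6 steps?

.1.1..1.1....
.1.1..1.1.111
.1.1..1.1.1..
.1.1..1.1.1.1
.1.1..1.1.1.1  (fixed point — unchanged through step 6)
position 11 holds .

.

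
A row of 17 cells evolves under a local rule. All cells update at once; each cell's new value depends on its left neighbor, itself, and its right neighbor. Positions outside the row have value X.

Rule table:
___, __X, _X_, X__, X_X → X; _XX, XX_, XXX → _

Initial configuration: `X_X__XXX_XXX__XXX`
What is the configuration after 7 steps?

_XXXX_______XX___

_XXXX___X___XX___
X____XXXXXXX__XXX
_XXXX_______XX___
X____XXXXXXX__XXX  (repeats step 2; period 2)
step 7: _XXXX_______XX___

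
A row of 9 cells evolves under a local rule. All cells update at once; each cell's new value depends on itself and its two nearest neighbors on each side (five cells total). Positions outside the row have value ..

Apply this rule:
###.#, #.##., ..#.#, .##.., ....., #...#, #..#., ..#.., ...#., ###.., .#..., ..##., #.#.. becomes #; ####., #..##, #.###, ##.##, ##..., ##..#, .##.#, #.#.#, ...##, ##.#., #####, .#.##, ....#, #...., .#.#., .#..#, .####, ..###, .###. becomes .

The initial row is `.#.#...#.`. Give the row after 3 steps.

##.###.##

##.######
#.......#
##.###.##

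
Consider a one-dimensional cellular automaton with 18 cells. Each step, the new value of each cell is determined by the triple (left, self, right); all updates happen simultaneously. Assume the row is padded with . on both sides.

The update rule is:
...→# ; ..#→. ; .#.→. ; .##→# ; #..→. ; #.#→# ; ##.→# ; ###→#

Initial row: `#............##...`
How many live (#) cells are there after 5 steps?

17

step 1: ..##########.##.##
step 2: #.################
step 3: .#################
step 4: .#################  (fixed point — unchanged through step 5)
count of #: 17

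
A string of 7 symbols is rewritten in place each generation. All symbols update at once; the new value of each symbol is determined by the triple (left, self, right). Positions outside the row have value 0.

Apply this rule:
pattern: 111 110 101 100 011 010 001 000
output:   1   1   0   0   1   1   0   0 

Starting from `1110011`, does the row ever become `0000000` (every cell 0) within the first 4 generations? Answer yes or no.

no

generation 1: 1110011  (fixed point — unchanged through generation 4)
generation 4 is 1110011, still not uniform 0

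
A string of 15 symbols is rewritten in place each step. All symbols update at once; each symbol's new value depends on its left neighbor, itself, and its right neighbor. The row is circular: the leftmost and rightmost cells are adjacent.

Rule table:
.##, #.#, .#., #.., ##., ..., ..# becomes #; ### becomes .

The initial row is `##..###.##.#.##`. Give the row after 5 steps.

.####.########.
##..###......##
.####.########.  (repeats step 1; period 2)
step 5: .####.########.

.####.########.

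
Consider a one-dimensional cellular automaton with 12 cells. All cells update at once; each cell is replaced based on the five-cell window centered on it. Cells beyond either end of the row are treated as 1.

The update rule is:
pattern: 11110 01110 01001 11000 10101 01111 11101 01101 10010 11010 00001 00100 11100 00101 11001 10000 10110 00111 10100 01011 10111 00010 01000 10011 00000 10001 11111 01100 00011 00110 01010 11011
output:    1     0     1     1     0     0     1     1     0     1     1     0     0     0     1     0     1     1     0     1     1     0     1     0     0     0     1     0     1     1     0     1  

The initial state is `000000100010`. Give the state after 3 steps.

101000100110

100010010001
010001001011
101000100110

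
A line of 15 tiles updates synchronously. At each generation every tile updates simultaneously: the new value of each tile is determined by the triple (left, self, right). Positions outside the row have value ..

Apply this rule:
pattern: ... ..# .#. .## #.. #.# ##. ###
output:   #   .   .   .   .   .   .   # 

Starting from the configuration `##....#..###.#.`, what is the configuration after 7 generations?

...##.....#....
##....###...###
...##..#..#..#.
##.............
...############
##..##########.
.....########..

.....########..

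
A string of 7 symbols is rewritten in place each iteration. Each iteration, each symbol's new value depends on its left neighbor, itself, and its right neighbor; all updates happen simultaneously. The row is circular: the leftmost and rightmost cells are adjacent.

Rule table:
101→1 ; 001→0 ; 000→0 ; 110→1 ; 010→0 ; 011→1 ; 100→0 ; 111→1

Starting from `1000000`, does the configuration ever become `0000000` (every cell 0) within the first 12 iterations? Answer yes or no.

0000000
all cells are 0 at iteration 1

yes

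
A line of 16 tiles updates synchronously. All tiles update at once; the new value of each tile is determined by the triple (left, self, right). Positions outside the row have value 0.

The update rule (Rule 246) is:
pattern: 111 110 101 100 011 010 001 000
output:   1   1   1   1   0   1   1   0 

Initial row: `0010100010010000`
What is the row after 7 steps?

0110110111110111

step 1: 0111110111111000
step 2: 1011111011111100
step 3: 1101111101111110
step 4: 0110111110111111
step 5: 1011011111011111
step 6: 1101101111101111
step 7: 0110110111110111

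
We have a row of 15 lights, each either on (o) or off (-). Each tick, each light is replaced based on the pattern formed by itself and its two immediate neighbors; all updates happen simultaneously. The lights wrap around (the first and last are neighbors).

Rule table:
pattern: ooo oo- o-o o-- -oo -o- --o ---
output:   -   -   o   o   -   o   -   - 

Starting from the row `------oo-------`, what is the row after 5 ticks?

--------o------
--------oo-----
----------o----
----------oo---
------------o--

------------o--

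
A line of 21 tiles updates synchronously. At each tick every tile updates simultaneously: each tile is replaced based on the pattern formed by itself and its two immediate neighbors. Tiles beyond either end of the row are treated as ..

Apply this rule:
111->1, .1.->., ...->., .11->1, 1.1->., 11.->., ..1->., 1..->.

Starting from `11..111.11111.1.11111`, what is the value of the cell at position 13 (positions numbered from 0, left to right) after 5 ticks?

.

1...11..1111....1111.
....1...111.....111..
........11......11...
........1.......1....
.....................
position 13 holds .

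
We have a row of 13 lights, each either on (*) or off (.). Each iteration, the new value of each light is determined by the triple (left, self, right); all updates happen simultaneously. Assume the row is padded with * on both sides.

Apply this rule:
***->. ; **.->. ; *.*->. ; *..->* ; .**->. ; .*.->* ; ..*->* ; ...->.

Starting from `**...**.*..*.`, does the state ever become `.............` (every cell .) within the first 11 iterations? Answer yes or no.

iteration 1: ..*.*...****.
iteration 2: ***.**.*.....
iteration 3: .......**...*
iteration 4: *.....*..*.*.
iteration 5: .*...*****.*.
iteration 6: .**.*......*.
iteration 7: ....**....**.
iteration 8: *..*..*..*...
iteration 9: .**********.*
iteration 10: .............
all cells are . at iteration 10

yes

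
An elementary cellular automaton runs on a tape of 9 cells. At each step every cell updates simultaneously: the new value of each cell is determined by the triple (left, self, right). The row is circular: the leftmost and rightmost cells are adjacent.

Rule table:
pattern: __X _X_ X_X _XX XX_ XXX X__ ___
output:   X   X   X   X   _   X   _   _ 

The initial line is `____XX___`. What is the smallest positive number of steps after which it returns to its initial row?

9

step 1: ___XX____
step 2: __XX_____
step 3: _XX______
step 4: XX_______
step 5: X_______X
step 6: _______XX
step 7: ______XX_
step 8: _____XX__
step 9: ____XX___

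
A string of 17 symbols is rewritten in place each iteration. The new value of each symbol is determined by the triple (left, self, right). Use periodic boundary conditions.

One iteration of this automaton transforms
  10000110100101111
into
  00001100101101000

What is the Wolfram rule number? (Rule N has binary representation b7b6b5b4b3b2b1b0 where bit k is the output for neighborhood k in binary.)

14

position 14: 111 → 0  (bit 7 = 0)
position 0: 110 → 0  (bit 6 = 0)
position 7: 101 → 0  (bit 5 = 0)
position 1: 100 → 0  (bit 4 = 0)
position 5: 011 → 1  (bit 3 = 1)
position 8: 010 → 1  (bit 2 = 1)
position 4: 001 → 1  (bit 1 = 1)
position 2: 000 → 0  (bit 0 = 0)
bits b7..b0 = 00001110 = 14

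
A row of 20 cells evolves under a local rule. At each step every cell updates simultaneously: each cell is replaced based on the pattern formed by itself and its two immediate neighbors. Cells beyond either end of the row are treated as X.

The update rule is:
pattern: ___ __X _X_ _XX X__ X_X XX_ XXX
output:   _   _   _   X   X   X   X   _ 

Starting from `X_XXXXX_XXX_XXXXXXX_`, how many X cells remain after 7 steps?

XXX___XXX_XXX_____XX
__XX__X_XXX_XX____X_
X_XXX__XX_XXXXX____X
XXX_XX_XXXX___XX___X
__XXXXXX__XX__XXX__X
X_X____XX_XXX_X_XX_X
XX_X___XXXX_XX_XXXXX
count of X: 14

14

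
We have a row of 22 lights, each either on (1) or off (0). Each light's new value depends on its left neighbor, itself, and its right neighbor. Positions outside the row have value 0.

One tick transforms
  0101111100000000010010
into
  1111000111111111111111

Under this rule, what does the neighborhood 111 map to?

At position 4 the neighborhood is 111; the next row has 0 there.

0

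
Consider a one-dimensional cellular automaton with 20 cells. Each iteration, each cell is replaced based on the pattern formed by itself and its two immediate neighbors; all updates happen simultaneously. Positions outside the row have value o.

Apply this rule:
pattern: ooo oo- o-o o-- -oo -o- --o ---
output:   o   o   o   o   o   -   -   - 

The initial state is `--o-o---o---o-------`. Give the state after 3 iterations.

iteration 1: o--o-o---o---o------
iteration 2: oo--o-o---o---o-----
iteration 3: ooo--o-o---o---o----

ooo--o-o---o---o----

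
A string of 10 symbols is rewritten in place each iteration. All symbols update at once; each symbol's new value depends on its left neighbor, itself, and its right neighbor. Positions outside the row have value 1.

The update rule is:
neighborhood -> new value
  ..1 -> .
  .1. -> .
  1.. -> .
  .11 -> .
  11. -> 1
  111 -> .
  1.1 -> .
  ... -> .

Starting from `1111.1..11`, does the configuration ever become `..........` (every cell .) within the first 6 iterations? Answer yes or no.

...1......
..........
all cells are . at iteration 2

yes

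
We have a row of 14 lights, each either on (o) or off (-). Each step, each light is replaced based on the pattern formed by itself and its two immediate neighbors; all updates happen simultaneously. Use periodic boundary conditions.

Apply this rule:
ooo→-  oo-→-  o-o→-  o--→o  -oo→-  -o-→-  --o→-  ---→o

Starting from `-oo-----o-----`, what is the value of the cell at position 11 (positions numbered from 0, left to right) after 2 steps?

---oooo--ooooo
oo-----o------
position 11 holds -

-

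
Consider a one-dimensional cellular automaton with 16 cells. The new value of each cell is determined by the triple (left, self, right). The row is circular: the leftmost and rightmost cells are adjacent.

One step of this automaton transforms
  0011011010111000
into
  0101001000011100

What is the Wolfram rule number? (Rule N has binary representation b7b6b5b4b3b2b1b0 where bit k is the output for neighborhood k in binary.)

position 11: 111 → 1  (bit 7 = 1)
position 3: 110 → 1  (bit 6 = 1)
position 4: 101 → 0  (bit 5 = 0)
position 13: 100 → 1  (bit 4 = 1)
position 2: 011 → 0  (bit 3 = 0)
position 8: 010 → 0  (bit 2 = 0)
position 1: 001 → 1  (bit 1 = 1)
position 0: 000 → 0  (bit 0 = 0)
bits b7..b0 = 11010010 = 210

210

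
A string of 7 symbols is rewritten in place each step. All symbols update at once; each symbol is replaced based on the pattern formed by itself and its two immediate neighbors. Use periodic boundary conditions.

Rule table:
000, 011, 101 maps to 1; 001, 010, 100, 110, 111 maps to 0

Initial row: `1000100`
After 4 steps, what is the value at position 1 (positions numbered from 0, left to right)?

0010000
1000111
0010100
1001001
position 1 holds 0

0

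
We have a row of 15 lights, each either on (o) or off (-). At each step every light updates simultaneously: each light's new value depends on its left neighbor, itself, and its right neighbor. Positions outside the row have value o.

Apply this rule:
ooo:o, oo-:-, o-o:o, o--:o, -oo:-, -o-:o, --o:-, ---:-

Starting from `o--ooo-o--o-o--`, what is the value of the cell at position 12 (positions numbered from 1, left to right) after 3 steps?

step 1: -o--o-ooo-oooo-
step 2: ooo-oo-o-o-oo-o
step 3: oo-o--ooooo--o-
position 12 holds -

-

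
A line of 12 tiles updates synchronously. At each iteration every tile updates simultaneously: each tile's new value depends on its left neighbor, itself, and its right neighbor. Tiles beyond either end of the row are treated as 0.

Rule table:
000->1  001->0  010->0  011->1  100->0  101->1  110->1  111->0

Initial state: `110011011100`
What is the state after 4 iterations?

110111010101

110011110101
110010011010
110000011100
110111010101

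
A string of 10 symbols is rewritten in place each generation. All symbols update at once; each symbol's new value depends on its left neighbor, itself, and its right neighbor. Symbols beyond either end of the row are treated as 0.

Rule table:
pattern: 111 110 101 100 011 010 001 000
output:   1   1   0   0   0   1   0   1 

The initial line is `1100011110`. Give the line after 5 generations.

0101001110
0101000110
0101010010
0101010010  (fixed point — unchanged through generation 5)

0101010010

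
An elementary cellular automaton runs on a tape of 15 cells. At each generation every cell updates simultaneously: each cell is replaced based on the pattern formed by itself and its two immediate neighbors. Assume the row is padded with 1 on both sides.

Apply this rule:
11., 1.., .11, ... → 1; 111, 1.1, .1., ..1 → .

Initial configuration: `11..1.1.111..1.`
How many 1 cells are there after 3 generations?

.11.....1.11...
.111111...1111.
.1....111.1..1.
count of 1: 6

6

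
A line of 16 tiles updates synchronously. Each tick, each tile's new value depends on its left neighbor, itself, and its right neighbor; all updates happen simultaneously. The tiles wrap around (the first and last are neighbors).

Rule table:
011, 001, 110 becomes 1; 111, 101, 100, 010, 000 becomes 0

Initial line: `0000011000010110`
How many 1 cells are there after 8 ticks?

7

0000111000100110
0001101001001110
0011100010011010
0110100100111000
1110001001101000
1010010011100001
1000100110100011
1001001110000110
count of 1: 7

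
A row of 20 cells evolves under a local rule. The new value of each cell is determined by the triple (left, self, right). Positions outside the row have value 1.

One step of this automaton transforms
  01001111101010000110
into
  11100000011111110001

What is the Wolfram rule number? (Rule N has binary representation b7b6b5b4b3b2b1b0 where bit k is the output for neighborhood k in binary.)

position 5: 111 → 0  (bit 7 = 0)
position 8: 110 → 0  (bit 6 = 0)
position 0: 101 → 1  (bit 5 = 1)
position 2: 100 → 1  (bit 4 = 1)
position 4: 011 → 0  (bit 3 = 0)
position 1: 010 → 1  (bit 2 = 1)
position 3: 001 → 0  (bit 1 = 0)
position 14: 000 → 1  (bit 0 = 1)
bits b7..b0 = 00110101 = 53

53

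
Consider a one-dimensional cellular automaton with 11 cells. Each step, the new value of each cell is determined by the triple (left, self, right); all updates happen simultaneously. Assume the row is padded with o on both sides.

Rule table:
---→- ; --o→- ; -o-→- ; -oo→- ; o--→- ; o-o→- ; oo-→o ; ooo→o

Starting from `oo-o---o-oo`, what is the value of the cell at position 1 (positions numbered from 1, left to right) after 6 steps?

oo--------o
oo---------
oo---------  (fixed point — unchanged through step 6)
position 1 holds o

o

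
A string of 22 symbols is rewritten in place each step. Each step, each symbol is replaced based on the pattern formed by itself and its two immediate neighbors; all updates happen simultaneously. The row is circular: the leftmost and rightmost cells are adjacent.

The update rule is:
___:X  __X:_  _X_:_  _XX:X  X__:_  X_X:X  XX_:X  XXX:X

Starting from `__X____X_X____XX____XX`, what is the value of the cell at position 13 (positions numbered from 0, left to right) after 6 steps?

____XX__X__XX_XX_XX_XX
_XX_XX_____XXXXXXXXXXX
XXXXXX_XXX_XXXXXXXXXXX
XXXXXXXXXXXXXXXXXXXXXX
XXXXXXXXXXXXXXXXXXXXXX  (fixed point — unchanged through step 6)
position 13 holds X

X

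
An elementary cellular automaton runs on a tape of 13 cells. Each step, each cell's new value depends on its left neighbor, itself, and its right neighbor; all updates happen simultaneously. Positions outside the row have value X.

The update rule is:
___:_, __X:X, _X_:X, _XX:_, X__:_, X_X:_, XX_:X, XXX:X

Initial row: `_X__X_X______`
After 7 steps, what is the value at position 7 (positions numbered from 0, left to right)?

step 1: _X_XX_X_____X
step 2: _X__X_X____X_
step 3: _X_XX_X___XX_
step 4: _X__X_X__X_X_
step 5: _X_XX_X_XX_X_
step 6: _X__X_X__X_X_  (repeats step 4; period 2)
step 7: _X_XX_X_XX_X_
position 7 holds _

_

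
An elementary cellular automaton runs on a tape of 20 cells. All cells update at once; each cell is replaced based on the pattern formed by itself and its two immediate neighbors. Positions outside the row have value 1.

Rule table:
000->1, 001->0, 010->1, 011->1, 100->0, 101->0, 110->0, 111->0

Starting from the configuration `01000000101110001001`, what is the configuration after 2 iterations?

01011110101000101001
01010000101010101001

01010000101010101001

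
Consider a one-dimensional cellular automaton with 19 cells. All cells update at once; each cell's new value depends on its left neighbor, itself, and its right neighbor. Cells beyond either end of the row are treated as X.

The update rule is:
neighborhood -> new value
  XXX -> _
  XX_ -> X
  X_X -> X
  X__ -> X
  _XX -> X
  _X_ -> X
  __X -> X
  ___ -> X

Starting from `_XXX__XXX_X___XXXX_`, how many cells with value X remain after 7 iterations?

15

XX_XXXX_XXXXXXX__XX
_XXX__XXX_____XXXX_
XX_XXXX_XXXXXXX__XX  (repeats iteration 1; period 2)
iteration 7: XX_XXXX_XXXXXXX__XX
count of X: 15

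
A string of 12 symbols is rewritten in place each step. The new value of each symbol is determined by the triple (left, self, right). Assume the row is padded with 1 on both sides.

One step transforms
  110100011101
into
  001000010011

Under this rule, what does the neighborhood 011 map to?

1

At position 7 the neighborhood is 011; the next row has 1 there.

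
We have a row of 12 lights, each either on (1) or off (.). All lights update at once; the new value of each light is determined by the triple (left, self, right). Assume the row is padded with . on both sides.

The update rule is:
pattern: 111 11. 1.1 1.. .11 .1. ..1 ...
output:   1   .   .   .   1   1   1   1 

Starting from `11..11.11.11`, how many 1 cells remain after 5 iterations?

iteration 1: 1..11..1..1.
iteration 2: 1.11..11.11.
iteration 3: 1.1..11..1..
iteration 4: 1.1.11..11.1
iteration 5: 1.1.1..11..1
count of 1: 6

6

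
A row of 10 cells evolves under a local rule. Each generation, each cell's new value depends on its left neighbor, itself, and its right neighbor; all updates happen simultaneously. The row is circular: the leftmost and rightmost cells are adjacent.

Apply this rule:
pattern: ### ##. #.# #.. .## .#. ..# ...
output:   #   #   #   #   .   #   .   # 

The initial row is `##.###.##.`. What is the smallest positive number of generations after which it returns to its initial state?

.##.###.##
#.##.###.#
##.##.###.
.##.##.###
#.##.##.##
##.##.##.#
###.##.##.
.###.##.##
#.###.##.#
##.###.##.

10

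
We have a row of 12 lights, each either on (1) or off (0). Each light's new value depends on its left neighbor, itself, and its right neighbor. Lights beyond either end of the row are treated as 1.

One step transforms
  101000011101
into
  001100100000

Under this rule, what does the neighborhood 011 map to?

0

At position 7 the neighborhood is 011; the next row has 0 there.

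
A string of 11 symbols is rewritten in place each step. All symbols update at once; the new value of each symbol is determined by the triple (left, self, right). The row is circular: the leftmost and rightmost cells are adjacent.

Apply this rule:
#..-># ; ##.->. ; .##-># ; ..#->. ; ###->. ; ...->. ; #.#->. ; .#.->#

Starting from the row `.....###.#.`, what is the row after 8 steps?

#.#..#.#.#.

.....#...##
#....##..#.
##...#.#.#.
#.#..#.#.#.
#.##.#.#.#.
#.#..#.#.#.  (repeats step 4; period 2)
step 8: #.#..#.#.#.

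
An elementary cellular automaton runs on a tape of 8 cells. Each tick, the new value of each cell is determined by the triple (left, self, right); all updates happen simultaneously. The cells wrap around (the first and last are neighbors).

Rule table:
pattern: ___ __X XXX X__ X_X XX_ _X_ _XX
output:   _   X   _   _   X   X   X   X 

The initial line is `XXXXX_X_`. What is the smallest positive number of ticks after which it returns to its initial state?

16

X___XXXX
X__XX___
X_XXX__X
XXX_X_XX
__XXXXX_
_XX___X_
XXX__XX_
X_X_XXXX
XXXXX___
X___X__X
X__XX_XX
X_XXXXX_
XXX___XX
__X__XX_
_XX_XXX_
XXXXX_X_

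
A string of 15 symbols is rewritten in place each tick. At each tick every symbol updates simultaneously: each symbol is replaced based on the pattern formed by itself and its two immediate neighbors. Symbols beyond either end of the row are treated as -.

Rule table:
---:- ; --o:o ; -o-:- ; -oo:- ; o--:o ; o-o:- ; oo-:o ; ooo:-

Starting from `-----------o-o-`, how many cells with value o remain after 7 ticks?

tick 1: ----------o---o
tick 2: ---------o-o-o-
tick 3: --------o-----o
tick 4: -------o-o---o-
tick 5: ------o---o-o-o
tick 6: -----o-o-o-----
tick 7: ----o-----o----
count of o: 2

2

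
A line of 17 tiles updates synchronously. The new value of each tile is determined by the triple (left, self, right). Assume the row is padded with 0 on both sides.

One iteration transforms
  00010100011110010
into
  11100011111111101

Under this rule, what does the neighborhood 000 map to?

At position 0 the neighborhood is 000; the next row has 1 there.

1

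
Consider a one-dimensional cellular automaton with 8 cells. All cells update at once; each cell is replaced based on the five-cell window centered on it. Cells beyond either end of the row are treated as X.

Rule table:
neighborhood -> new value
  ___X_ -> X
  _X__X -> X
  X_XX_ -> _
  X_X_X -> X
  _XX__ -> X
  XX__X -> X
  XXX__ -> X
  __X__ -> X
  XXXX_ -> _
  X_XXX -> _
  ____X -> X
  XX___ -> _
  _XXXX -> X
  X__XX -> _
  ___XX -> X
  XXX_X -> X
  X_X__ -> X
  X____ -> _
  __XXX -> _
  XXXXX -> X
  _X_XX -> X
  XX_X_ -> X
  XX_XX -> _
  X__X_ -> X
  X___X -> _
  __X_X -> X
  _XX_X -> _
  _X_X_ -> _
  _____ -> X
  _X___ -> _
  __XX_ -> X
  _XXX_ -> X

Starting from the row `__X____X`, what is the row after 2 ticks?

X_XX_X__

XXX__XX_
X_XX_X__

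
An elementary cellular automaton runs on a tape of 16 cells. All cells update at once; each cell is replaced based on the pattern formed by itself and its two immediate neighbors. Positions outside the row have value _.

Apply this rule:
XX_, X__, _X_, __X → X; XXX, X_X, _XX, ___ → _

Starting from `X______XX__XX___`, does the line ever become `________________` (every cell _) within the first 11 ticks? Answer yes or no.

tick 1: XX____X_XXX_XX__
tick 2: _XX__XX___X__XX_
tick 3: X_XXX_XX_XXXX_XX
tick 4: X___X__X____X__X
tick 5: XX_XXXXXX__XXXXX
tick 6: _X______XXX____X
tick 7: XXX____X__XX__XX
tick 8: __XX__XXXX_XXX_X
tick 9: _X_XXX___X___X_X
tick 10: XX___XX_XXX_XX_X
tick 11: _XX_X_X___X__X_X
tick 11 is _XX_X_X___X__X_X, still not uniform _

no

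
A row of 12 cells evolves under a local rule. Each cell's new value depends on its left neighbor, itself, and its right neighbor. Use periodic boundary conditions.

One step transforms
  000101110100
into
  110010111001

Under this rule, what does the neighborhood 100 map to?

0

At position 10 the neighborhood is 100; the next row has 0 there.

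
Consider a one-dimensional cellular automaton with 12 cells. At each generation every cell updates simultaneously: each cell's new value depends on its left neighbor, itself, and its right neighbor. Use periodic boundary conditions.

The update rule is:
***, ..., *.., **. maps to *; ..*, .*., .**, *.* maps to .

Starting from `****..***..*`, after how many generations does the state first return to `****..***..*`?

12

generation 1: *****..***..
generation 2: .*****..***.
generation 3: ..*****..***
generation 4: *..*****..**
generation 5: **..*****..*
generation 6: ***..*****..
generation 7: .***..*****.
generation 8: ..***..*****
generation 9: *..***..****
generation 10: **..***..***
generation 11: ***..***..**
generation 12: ****..***..*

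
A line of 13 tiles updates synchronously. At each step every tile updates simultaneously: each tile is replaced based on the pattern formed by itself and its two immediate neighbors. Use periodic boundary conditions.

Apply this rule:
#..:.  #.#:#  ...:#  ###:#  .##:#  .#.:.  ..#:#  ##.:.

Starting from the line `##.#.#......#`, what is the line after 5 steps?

#.#.#..######
.#.#..#######
#.#..#######.
.#..#######.#
#..#######.#.

#..#######.#.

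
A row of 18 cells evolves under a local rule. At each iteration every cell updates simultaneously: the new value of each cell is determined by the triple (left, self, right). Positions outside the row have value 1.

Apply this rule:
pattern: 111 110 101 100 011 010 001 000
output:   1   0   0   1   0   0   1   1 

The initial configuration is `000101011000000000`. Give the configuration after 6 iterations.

110111111011101111

iteration 1: 111000000111111111
iteration 2: 110111111011111111
iteration 3: 100011110001111111
iteration 4: 011101101110111111
iteration 5: 001000000100011111
iteration 6: 110111111011101111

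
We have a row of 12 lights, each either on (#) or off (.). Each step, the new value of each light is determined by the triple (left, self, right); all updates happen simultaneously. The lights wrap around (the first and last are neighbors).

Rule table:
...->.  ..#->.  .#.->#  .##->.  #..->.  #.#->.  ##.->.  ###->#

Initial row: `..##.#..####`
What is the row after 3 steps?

.....#......

.....#...##.
.....#......
.....#......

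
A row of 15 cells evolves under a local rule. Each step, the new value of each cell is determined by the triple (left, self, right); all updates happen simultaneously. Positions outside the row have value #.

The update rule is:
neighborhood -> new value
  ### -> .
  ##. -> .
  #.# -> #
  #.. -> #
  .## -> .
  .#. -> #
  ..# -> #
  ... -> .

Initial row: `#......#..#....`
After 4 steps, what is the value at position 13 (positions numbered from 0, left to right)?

#

.#....######..#
###..#......##.
...####....#..#
#.#....#..####.
position 13 holds #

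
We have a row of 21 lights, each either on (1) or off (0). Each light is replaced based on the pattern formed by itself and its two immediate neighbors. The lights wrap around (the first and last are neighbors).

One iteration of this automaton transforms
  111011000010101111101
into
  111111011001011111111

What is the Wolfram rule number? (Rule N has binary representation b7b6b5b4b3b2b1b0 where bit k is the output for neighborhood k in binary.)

233

position 0: 111 → 1  (bit 7 = 1)
position 2: 110 → 1  (bit 6 = 1)
position 3: 101 → 1  (bit 5 = 1)
position 6: 100 → 0  (bit 4 = 0)
position 4: 011 → 1  (bit 3 = 1)
position 10: 010 → 0  (bit 2 = 0)
position 9: 001 → 0  (bit 1 = 0)
position 7: 000 → 1  (bit 0 = 1)
bits b7..b0 = 11101001 = 233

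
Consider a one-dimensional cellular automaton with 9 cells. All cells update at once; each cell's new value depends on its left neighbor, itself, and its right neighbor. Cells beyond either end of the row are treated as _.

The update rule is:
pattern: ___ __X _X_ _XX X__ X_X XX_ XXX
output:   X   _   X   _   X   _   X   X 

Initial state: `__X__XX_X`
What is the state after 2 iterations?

iteration 1: X_XX__X_X
iteration 2: X__XX_X_X

X__XX_X_X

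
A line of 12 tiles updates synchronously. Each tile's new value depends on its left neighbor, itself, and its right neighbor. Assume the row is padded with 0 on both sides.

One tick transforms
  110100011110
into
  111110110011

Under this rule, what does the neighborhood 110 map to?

At position 1 the neighborhood is 110; the next row has 1 there.

1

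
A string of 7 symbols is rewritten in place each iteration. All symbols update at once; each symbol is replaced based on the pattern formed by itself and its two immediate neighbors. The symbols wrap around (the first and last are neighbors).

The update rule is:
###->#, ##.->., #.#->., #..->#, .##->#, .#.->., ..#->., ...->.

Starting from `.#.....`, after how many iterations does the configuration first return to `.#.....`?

7

iteration 1: ..#....
iteration 2: ...#...
iteration 3: ....#..
iteration 4: .....#.
iteration 5: ......#
iteration 6: #......
iteration 7: .#.....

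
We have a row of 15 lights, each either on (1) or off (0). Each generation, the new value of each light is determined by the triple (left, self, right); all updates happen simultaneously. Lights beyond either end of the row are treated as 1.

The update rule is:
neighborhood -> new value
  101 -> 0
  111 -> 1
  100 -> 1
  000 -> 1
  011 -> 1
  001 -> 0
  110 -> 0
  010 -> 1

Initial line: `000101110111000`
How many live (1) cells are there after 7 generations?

8

110101100110110
100101010100100
010101010110110
010101010100100
010101010110110  (repeats generation 3; period 2)
generation 7: 010101010110110
count of 1: 8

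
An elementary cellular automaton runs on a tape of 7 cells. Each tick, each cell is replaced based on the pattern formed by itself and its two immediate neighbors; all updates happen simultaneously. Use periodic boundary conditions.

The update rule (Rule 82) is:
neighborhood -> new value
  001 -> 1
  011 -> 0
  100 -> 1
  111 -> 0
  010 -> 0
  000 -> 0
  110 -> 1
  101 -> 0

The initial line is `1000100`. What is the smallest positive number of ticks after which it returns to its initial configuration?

28

tick 1: 0101011
tick 2: 0000001
tick 3: 1000010
tick 4: 0100100
tick 5: 1011010
tick 6: 0001000
tick 7: 0010100
tick 8: 0100010
tick 9: 1010101
tick 10: 1000000
tick 11: 0100001
tick 12: 0010010
tick 13: 0101101
tick 14: 0000100
tick 15: 0001010
tick 16: 0010001
tick 17: 1101010
tick 18: 0100000
tick 19: 1010000
tick 20: 0001001
tick 21: 1010110
tick 22: 0000010
tick 23: 0000101
tick 24: 1001000
tick 25: 0110101
tick 26: 0010000
tick 27: 0101000
tick 28: 1000100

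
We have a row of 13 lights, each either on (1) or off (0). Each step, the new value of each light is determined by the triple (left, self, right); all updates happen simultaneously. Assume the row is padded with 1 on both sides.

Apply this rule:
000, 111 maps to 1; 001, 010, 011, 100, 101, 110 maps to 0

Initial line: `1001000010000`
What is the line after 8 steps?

0100001110000

0000011000110
0111000010000
0010011000110
0000000010000
0111111000110
0011110010000
0001100000110
0100001110000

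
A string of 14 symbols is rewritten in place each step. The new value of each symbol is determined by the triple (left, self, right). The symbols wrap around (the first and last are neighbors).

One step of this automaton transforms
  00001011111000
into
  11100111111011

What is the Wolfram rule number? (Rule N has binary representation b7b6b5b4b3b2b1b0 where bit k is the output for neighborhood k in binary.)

233

position 7: 111 → 1  (bit 7 = 1)
position 10: 110 → 1  (bit 6 = 1)
position 5: 101 → 1  (bit 5 = 1)
position 11: 100 → 0  (bit 4 = 0)
position 6: 011 → 1  (bit 3 = 1)
position 4: 010 → 0  (bit 2 = 0)
position 3: 001 → 0  (bit 1 = 0)
position 0: 000 → 1  (bit 0 = 1)
bits b7..b0 = 11101001 = 233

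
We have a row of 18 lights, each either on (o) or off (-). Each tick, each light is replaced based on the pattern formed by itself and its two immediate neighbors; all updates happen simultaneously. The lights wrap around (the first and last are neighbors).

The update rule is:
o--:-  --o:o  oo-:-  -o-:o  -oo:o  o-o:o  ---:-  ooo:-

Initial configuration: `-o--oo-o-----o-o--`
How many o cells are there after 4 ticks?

oo-oo-oo----oooo--
o-oo-oo----oo----o
-oo-oo----oo----oo
oo-oo----oo----oo-
count of o: 8

8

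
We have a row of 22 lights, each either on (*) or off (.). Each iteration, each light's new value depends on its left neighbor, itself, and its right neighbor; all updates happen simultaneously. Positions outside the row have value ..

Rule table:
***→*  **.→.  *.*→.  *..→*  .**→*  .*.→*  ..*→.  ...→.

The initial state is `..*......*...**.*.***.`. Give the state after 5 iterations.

..**.....**..*..*.**.*
..*.*....*.*.**.*.*..*
..*.**...*.*.*..*.**.*
..*.*.*..*.*.**.*.*..*
..*.*.**.*.*.*..*.**.*

..*.*.**.*.*.*..*.**.*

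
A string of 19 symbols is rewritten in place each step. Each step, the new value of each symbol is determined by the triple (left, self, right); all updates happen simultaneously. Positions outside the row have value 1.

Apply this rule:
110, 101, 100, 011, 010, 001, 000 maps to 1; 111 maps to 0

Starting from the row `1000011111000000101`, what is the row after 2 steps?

1111110001111111111
0000011111000000000

0000011111000000000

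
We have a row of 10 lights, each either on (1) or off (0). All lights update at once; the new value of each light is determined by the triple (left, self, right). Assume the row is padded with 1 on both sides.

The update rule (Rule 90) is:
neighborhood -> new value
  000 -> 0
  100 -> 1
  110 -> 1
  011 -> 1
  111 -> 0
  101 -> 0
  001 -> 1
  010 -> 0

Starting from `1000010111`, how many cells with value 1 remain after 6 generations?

6

1100100100
0111011011
0101011010
0000011000
1000111101
1101100101
count of 1: 6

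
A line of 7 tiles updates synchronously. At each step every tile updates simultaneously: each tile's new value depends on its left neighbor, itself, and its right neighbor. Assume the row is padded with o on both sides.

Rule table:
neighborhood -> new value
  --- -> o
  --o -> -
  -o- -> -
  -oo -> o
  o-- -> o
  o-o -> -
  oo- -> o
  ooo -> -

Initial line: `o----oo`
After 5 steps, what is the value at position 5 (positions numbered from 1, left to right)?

o

oooo-o-
---o---
oo--oo-
-oo-oo-
-oo-oo-
position 5 holds o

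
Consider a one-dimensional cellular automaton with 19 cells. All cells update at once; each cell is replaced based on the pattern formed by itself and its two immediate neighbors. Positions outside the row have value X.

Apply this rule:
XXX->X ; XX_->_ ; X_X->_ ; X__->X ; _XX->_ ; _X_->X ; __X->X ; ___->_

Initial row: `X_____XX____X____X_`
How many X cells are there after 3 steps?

_X___X__X__XXX__XX_
_XX_XXXXXXX_X_XX___
_____XXXXX__X___X_X
count of X: 8

8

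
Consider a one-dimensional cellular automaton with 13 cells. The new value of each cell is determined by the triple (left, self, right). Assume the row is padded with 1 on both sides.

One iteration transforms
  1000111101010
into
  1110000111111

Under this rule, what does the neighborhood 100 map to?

1

At position 1 the neighborhood is 100; the next row has 1 there.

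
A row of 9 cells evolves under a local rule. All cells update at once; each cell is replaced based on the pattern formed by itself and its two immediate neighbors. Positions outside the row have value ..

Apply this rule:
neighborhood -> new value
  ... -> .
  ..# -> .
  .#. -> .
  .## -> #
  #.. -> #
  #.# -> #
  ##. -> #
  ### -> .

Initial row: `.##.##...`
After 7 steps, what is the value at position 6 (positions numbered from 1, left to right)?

.

step 1: .######..
step 2: .#....##.
step 3: ..#...###
step 4: ...#..#.#
step 5: ....#..#.
step 6: .....#..#
step 7: ......#..
position 6 holds .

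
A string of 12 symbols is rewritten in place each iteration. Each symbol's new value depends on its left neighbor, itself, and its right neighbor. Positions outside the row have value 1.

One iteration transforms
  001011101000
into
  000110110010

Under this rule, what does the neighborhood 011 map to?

At position 4 the neighborhood is 011; the next row has 1 there.

1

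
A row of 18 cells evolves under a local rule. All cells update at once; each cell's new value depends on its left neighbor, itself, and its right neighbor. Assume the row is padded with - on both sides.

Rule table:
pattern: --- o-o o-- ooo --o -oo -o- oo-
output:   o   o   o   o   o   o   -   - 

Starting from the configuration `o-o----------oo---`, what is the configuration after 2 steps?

o-ooooooooooo-ooo-

-o-ooooooooooo-ooo
o-ooooooooooo-ooo-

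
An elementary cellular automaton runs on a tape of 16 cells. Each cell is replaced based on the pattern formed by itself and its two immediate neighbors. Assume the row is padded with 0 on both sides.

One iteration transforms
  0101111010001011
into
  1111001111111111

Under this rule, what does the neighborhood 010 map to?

1

At position 1 the neighborhood is 010; the next row has 1 there.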